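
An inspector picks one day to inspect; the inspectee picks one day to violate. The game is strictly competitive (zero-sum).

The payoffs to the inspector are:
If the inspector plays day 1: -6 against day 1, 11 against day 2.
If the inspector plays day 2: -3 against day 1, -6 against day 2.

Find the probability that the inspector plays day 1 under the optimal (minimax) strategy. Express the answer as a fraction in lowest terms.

3/20

Row minima are -6 and -6, so the inspector's maximin is -6; column maxima are -3 and 11, so the inspectee's minimax is -3. These differ, so the equilibrium is in mixed strategies.
Let the inspector play day 1 with probability p. The inspectee is indifferent when −6p − 3(1−p) = 11p − 6(1−p), giving p = 3/20.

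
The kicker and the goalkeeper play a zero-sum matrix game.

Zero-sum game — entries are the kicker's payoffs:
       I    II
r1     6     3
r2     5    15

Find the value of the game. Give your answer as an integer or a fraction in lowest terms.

75/13

Row minima are 3 and 5, so the kicker's maximin is 5; column maxima are 6 and 15, so the goalkeeper's minimax is 6. These differ, so the equilibrium is in mixed strategies.
Let the kicker play r1 with probability p. The goalkeeper is indifferent when 6p + 5(1−p) = 3p + 15(1−p), giving p = 10/13.
Let the goalkeeper play I with probability q. The kicker is indifferent when 6q + 3(1−q) = 5q + 15(1−q), giving q = 12/13.
The value is 6·(12/13) + (3)·(1/13) = 75/13.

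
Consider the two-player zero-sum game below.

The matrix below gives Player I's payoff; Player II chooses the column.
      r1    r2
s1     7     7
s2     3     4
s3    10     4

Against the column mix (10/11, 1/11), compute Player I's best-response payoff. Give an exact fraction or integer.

s1: (7)·(10/11) + (7)·(1/11) = 7.
s2: (3)·(10/11) + (4)·(1/11) = 34/11.
s3: (10)·(10/11) + (4)·(1/11) = 104/11.
The best pure response is s3 with expected payoff 104/11.

104/11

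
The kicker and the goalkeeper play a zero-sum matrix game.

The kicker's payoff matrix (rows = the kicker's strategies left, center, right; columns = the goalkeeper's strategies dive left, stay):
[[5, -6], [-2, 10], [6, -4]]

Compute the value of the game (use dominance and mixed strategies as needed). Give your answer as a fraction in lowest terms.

Row left is strictly dominated by row right, so the kicker never plays it.
The remaining 2×2 game on (center, right) × (dive left, stay) has no saddle point. Let the kicker play center with probability p; indifference gives −2p + 6(1−p) = 10p − 4(1−p), so p = 5/11.
Similarly the goalkeeper's optimal q on dive left is 7/11, and the value is -2·(7/11) + (10)·(4/11) = 26/11.

26/11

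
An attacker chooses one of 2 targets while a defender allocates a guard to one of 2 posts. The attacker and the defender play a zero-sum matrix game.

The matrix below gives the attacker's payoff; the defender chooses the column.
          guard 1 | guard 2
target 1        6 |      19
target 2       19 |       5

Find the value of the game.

Row minima are 6 and 5, so the attacker's maximin is 6; column maxima are 19 and 19, so the defender's minimax is 19. These differ, so the equilibrium is in mixed strategies.
Let the attacker play target 1 with probability p. The defender is indifferent when 6p + 19(1−p) = 19p + 5(1−p), giving p = 14/27.
Let the defender play guard 1 with probability q. The attacker is indifferent when 6q + 19(1−q) = 19q + 5(1−q), giving q = 14/27.
The value is 6·(14/27) + (19)·(13/27) = 331/27.

331/27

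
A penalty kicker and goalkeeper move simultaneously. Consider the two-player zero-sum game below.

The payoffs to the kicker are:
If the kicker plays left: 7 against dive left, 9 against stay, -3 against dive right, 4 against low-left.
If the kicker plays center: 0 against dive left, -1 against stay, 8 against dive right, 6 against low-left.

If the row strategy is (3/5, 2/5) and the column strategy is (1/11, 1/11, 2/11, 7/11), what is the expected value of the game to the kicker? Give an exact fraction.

Against (1/11, 1/11, 2/11, 7/11), each row's expected payoff is left: 38/11; center: 57/11.
Taking the (3/5, 2/5)-weighted average: (3/5)·(38/11) + (2/5)·(57/11) = 228/55.

228/55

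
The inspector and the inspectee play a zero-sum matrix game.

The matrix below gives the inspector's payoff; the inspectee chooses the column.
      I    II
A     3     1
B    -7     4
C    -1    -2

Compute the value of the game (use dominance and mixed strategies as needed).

Row C is strictly dominated by row A, so the inspector never plays it.
The remaining 2×2 game on (A, B) × (I, II) has no saddle point. Let the inspector play A with probability p; indifference gives 3p − 7(1−p) = p + 4(1−p), so p = 11/13.
Similarly the inspectee's optimal q on I is 3/13, and the value is 3·(3/13) + (1)·(10/13) = 19/13.

19/13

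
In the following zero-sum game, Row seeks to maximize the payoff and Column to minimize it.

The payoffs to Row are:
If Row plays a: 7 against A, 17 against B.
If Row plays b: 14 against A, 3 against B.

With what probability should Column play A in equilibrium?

Row minima are 7 and 3, so Row's maximin is 7; column maxima are 14 and 17, so Column's minimax is 14. These differ, so the equilibrium is in mixed strategies.
Let Column play A with probability q. Row is indifferent when 7q + 17(1−q) = 14q + 3(1−q), giving q = 2/3.

2/3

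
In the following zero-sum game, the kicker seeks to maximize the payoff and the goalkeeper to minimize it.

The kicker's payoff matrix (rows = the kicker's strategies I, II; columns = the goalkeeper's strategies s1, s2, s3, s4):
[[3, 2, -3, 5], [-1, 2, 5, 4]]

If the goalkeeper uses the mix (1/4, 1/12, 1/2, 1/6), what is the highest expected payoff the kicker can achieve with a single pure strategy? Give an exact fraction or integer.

37/12

I: (3)·(1/4) + (2)·(1/12) + (-3)·(1/2) + (5)·(1/6) = 1/4.
II: (-1)·(1/4) + (2)·(1/12) + (5)·(1/2) + (4)·(1/6) = 37/12.
The best pure response is II with expected payoff 37/12.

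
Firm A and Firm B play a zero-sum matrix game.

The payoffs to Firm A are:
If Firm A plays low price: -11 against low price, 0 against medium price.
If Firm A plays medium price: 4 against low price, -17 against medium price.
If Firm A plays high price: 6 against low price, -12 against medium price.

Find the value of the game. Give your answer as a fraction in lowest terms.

Row medium price is strictly dominated by row high price, so Firm A never plays it.
The remaining 2×2 game on (low price, high price) × (low price, medium price) has no saddle point. Let Firm A play low price with probability p; indifference gives −11p + 6(1−p) = −12(1−p), so p = 18/29.
Similarly Firm B's optimal q on low price is 12/29, and the value is -11·(12/29) + (0)·(17/29) = -132/29.

-132/29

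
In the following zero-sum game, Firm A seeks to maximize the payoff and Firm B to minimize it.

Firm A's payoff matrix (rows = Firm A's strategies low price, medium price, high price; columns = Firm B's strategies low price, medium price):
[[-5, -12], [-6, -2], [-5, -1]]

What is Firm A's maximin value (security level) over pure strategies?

-5

The worst-case payoff for each row is low price: -12, medium price: -6, high price: -5.
The best of these is -5.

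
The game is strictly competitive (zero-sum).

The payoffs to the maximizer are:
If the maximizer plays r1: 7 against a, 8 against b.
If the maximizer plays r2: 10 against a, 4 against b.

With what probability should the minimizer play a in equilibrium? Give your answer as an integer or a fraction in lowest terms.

Row minima are 7 and 4, so the maximizer's maximin is 7; column maxima are 10 and 8, so the minimizer's minimax is 8. These differ, so the equilibrium is in mixed strategies.
Let the minimizer play a with probability q. The maximizer is indifferent when 7q + 8(1−q) = 10q + 4(1−q), giving q = 4/7.

4/7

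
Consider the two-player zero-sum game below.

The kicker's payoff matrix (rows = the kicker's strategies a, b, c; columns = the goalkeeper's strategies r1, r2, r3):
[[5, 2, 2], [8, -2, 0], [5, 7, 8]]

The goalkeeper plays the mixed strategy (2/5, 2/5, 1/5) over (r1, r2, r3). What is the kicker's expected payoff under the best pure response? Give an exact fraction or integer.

a: (5)·(2/5) + (2)·(2/5) + (2)·(1/5) = 16/5.
b: (8)·(2/5) + (-2)·(2/5) + (0)·(1/5) = 12/5.
c: (5)·(2/5) + (7)·(2/5) + (8)·(1/5) = 32/5.
The best pure response is c with expected payoff 32/5.

32/5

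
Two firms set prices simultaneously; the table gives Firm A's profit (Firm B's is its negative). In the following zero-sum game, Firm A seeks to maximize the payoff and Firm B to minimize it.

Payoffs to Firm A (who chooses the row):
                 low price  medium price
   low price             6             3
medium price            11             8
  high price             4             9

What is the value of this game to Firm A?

Row low price is strictly dominated by row medium price, so Firm A never plays it.
The remaining 2×2 game on (medium price, high price) × (low price, medium price) has no saddle point. Let Firm A play medium price with probability p; indifference gives 11p + 4(1−p) = 8p + 9(1−p), so p = 5/8.
Similarly Firm B's optimal q on low price is 1/8, and the value is 11·(1/8) + (8)·(7/8) = 67/8.

67/8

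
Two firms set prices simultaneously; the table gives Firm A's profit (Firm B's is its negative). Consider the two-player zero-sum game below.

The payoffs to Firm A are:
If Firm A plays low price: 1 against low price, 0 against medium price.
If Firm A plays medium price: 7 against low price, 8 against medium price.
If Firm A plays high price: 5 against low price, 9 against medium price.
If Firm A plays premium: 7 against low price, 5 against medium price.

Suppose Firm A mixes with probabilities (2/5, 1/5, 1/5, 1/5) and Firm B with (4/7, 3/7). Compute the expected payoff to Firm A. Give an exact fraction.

Against (4/7, 3/7), each row's expected payoff is low price: 4/7; medium price: 52/7; high price: 47/7; premium: 43/7.
Taking the (2/5, 1/5, 1/5, 1/5)-weighted average: (2/5)·(4/7) + (1/5)·(52/7) + (1/5)·(47/7) + (1/5)·(43/7) = 30/7.

30/7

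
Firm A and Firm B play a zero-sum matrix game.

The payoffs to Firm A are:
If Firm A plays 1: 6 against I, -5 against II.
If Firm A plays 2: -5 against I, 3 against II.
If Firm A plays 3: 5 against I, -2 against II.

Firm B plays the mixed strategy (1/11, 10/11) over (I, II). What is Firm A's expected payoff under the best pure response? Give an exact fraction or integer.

25/11

1: (6)·(1/11) + (-5)·(10/11) = -4.
2: (-5)·(1/11) + (3)·(10/11) = 25/11.
3: (5)·(1/11) + (-2)·(10/11) = -15/11.
The best pure response is 2 with expected payoff 25/11.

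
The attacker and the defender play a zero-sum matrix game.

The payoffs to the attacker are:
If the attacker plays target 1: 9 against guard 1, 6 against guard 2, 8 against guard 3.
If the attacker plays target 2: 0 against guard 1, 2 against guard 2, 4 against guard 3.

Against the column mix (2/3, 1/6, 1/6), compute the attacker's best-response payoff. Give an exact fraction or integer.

25/3

target 1: (9)·(2/3) + (6)·(1/6) + (8)·(1/6) = 25/3.
target 2: (0)·(2/3) + (2)·(1/6) + (4)·(1/6) = 1.
The best pure response is target 1 with expected payoff 25/3.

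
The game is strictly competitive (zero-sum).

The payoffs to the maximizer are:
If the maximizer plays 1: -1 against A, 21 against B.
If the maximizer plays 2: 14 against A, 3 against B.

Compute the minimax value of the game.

9

Row minima are -1 and 3, so the maximizer's maximin is 3; column maxima are 14 and 21, so the minimizer's minimax is 14. These differ, so the equilibrium is in mixed strategies.
Let the maximizer play 1 with probability p. The minimizer is indifferent when −p + 14(1−p) = 21p + 3(1−p), giving p = 1/3.
Let the minimizer play A with probability q. The maximizer is indifferent when −q + 21(1−q) = 14q + 3(1−q), giving q = 6/11.
The value is -1·(6/11) + (21)·(5/11) = 9.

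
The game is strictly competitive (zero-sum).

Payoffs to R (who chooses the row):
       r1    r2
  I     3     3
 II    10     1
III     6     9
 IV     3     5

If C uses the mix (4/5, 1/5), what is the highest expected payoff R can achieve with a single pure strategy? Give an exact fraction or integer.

41/5

I: (3)·(4/5) + (3)·(1/5) = 3.
II: (10)·(4/5) + (1)·(1/5) = 41/5.
III: (6)·(4/5) + (9)·(1/5) = 33/5.
IV: (3)·(4/5) + (5)·(1/5) = 17/5.
The best pure response is II with expected payoff 41/5.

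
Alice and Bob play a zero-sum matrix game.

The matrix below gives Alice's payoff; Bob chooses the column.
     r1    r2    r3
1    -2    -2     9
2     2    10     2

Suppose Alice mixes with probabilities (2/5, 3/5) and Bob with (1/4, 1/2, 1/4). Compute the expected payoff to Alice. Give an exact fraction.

Against (1/4, 1/2, 1/4), each row's expected payoff is 1: 3/4; 2: 6.
Taking the (2/5, 3/5)-weighted average: (2/5)·(3/4) + (3/5)·(6) = 39/10.

39/10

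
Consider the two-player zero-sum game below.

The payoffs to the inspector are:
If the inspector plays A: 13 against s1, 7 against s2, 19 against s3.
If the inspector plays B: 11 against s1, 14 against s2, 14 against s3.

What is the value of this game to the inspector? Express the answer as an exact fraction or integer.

35/3

Column s3 is strictly dominated by s1 for the inspectee (it gives the inspector more in every row).
The remaining 2×2 game on (A, B) × (s1, s2) has no saddle point. Let the inspector play A with probability p; indifference gives 13p + 11(1−p) = 7p + 14(1−p), so p = 1/3.
Similarly the inspectee's optimal q on s1 is 7/9, and the value is 13·(7/9) + (7)·(2/9) = 35/3.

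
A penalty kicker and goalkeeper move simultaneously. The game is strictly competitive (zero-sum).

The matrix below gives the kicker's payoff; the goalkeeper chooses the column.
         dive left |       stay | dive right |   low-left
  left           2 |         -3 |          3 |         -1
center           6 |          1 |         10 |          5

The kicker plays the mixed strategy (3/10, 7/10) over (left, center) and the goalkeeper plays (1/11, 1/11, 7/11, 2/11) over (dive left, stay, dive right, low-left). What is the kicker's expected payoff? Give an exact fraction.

Against (1/11, 1/11, 7/11, 2/11), each row's expected payoff is left: 18/11; center: 87/11.
Taking the (3/10, 7/10)-weighted average: (3/10)·(18/11) + (7/10)·(87/11) = 663/110.

663/110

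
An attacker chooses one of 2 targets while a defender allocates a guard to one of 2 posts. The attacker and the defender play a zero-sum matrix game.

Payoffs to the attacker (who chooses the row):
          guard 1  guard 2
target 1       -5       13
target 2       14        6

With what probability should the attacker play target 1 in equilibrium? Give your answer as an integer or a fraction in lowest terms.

Row minima are -5 and 6, so the attacker's maximin is 6; column maxima are 14 and 13, so the defender's minimax is 13. These differ, so the equilibrium is in mixed strategies.
Let the attacker play target 1 with probability p. The defender is indifferent when −5p + 14(1−p) = 13p + 6(1−p), giving p = 4/13.

4/13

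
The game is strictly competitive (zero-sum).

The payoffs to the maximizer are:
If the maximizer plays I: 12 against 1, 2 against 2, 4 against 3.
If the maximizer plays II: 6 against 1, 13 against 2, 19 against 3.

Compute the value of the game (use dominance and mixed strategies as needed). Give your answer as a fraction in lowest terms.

144/17

Column 3 is strictly dominated by 2 for the minimizer (it gives the maximizer more in every row).
The remaining 2×2 game on (I, II) × (1, 2) has no saddle point. Let the maximizer play I with probability p; indifference gives 12p + 6(1−p) = 2p + 13(1−p), so p = 7/17.
Similarly the minimizer's optimal q on 1 is 11/17, and the value is 12·(11/17) + (2)·(6/17) = 144/17.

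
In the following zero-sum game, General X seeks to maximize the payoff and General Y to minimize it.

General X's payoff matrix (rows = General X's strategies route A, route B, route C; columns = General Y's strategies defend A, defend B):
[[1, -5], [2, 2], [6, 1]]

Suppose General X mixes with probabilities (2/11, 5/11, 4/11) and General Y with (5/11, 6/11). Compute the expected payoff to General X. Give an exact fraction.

204/121

Against (5/11, 6/11), each row's expected payoff is route A: -25/11; route B: 2; route C: 36/11.
Taking the (2/11, 5/11, 4/11)-weighted average: (2/11)·(-25/11) + (5/11)·(2) + (4/11)·(36/11) = 204/121.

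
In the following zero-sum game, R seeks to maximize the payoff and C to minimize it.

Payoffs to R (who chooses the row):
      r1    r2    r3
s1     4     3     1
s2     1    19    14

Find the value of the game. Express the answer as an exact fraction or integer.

Column r2 is strictly dominated by r3 for C (it gives R more in every row).
The remaining 2×2 game on (s1, s2) × (r1, r3) has no saddle point. Let R play s1 with probability p; indifference gives 4p + (1−p) = p + 14(1−p), so p = 13/16.
Similarly C's optimal q on r1 is 13/16, and the value is 4·(13/16) + (1)·(3/16) = 55/16.

55/16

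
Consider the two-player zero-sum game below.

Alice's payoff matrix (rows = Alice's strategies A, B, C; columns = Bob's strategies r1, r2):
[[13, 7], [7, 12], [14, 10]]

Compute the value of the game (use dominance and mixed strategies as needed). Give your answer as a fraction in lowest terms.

98/9

Row A is strictly dominated by row C, so Alice never plays it.
The remaining 2×2 game on (B, C) × (r1, r2) has no saddle point. Let Alice play B with probability p; indifference gives 7p + 14(1−p) = 12p + 10(1−p), so p = 4/9.
Similarly Bob's optimal q on r1 is 2/9, and the value is 7·(2/9) + (12)·(7/9) = 98/9.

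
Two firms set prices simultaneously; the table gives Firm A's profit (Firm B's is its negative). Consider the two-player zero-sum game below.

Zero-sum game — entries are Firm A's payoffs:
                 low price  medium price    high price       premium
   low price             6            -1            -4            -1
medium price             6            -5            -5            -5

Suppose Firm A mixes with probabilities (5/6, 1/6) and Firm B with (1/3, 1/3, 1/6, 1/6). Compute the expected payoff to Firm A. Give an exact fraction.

17/36

Against (1/3, 1/3, 1/6, 1/6), each row's expected payoff is low price: 5/6; medium price: -4/3.
Taking the (5/6, 1/6)-weighted average: (5/6)·(5/6) + (1/6)·(-4/3) = 17/36.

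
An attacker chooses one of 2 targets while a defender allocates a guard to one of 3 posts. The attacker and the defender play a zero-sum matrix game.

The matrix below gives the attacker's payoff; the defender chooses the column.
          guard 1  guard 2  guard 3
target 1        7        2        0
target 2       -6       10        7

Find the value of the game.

Column guard 2 is strictly dominated by guard 3 for the defender (it gives the attacker more in every row).
The remaining 2×2 game on (target 1, target 2) × (guard 1, guard 3) has no saddle point. Let the attacker play target 1 with probability p; indifference gives 7p − 6(1−p) = 7(1−p), so p = 13/20.
Similarly the defender's optimal q on guard 1 is 7/20, and the value is 7·(7/20) + (0)·(13/20) = 49/20.

49/20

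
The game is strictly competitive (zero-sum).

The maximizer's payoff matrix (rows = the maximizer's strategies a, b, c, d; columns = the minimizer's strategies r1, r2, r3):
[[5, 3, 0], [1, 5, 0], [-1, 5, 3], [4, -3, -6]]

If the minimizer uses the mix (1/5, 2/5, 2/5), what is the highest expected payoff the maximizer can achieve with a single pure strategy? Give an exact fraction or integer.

3

a: (5)·(1/5) + (3)·(2/5) + (0)·(2/5) = 11/5.
b: (1)·(1/5) + (5)·(2/5) + (0)·(2/5) = 11/5.
c: (-1)·(1/5) + (5)·(2/5) + (3)·(2/5) = 3.
d: (4)·(1/5) + (-3)·(2/5) + (-6)·(2/5) = -14/5.
The best pure response is c with expected payoff 3.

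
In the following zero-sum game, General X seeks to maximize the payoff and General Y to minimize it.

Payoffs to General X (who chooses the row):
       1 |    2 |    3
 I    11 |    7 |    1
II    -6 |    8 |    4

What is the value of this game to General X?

5/2

Column 2 is strictly dominated by 3 for General Y (it gives General X more in every row).
The remaining 2×2 game on (I, II) × (1, 3) has no saddle point. Let General X play I with probability p; indifference gives 11p − 6(1−p) = p + 4(1−p), so p = 1/2.
Similarly General Y's optimal q on 1 is 3/20, and the value is 11·(3/20) + (1)·(17/20) = 5/2.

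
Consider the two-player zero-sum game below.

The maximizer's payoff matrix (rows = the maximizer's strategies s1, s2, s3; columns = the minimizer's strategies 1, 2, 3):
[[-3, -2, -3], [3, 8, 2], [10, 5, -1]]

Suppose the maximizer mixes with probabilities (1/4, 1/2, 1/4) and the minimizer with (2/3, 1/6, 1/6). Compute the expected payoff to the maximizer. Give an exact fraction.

71/24

Against (2/3, 1/6, 1/6), each row's expected payoff is s1: -17/6; s2: 11/3; s3: 22/3.
Taking the (1/4, 1/2, 1/4)-weighted average: (1/4)·(-17/6) + (1/2)·(11/3) + (1/4)·(22/3) = 71/24.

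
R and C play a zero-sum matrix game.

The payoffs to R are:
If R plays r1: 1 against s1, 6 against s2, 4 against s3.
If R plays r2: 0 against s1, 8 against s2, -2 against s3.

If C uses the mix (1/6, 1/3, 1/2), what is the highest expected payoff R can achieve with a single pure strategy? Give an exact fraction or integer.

r1: (1)·(1/6) + (6)·(1/3) + (4)·(1/2) = 25/6.
r2: (0)·(1/6) + (8)·(1/3) + (-2)·(1/2) = 5/3.
The best pure response is r1 with expected payoff 25/6.

25/6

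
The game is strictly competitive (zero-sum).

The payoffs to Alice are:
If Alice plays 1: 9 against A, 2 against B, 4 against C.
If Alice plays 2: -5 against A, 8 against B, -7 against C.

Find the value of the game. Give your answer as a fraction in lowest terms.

Column A is strictly dominated by C for Bob (it gives Alice more in every row).
The remaining 2×2 game on (1, 2) × (B, C) has no saddle point. Let Alice play 1 with probability p; indifference gives 2p + 8(1−p) = 4p − 7(1−p), so p = 15/17.
Similarly Bob's optimal q on B is 11/17, and the value is 2·(11/17) + (4)·(6/17) = 46/17.

46/17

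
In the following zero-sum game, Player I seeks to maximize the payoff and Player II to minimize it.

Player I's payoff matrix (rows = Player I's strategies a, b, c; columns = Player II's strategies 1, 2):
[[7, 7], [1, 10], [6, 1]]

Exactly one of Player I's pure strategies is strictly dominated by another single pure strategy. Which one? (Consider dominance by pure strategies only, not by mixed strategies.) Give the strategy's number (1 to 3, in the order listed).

3

Compare c with a: 7 > 6, 7 > 1.
So a strictly dominates c for Player I; c is strictly dominated.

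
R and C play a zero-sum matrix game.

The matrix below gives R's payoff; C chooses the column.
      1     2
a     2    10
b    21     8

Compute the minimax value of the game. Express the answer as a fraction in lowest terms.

Row minima are 2 and 8, so R's maximin is 8; column maxima are 21 and 10, so C's minimax is 10. These differ, so the equilibrium is in mixed strategies.
Let R play a with probability p. C is indifferent when 2p + 21(1−p) = 10p + 8(1−p), giving p = 13/21.
Let C play 1 with probability q. R is indifferent when 2q + 10(1−q) = 21q + 8(1−q), giving q = 2/21.
The value is 2·(2/21) + (10)·(19/21) = 194/21.

194/21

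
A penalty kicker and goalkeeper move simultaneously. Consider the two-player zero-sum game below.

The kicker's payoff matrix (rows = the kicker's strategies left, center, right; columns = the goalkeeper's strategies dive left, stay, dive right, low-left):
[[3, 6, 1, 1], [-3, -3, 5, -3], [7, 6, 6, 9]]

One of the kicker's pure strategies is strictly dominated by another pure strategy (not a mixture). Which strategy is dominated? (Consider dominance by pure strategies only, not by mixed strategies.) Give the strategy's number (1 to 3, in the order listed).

Compare center with right: 7 > -3, 6 > -3, 6 > 5, 9 > -3.
So right strictly dominates center for the kicker; center is strictly dominated.

2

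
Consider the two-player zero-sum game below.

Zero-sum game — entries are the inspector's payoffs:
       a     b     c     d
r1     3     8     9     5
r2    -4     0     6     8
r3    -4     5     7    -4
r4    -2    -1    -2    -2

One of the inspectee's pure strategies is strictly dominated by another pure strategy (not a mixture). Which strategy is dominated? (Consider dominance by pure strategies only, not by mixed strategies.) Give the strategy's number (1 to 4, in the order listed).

The inspectee prefers columns that give the inspector less. Compare b with a: 3 < 8, -4 < 0, -4 < 5, -2 < -1.
So a strictly dominates b for the inspectee; b is strictly dominated.

2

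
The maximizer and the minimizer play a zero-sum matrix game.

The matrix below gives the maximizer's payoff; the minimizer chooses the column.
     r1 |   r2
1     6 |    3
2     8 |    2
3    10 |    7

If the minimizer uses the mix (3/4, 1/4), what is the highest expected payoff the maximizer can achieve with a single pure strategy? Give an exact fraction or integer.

37/4

1: (6)·(3/4) + (3)·(1/4) = 21/4.
2: (8)·(3/4) + (2)·(1/4) = 13/2.
3: (10)·(3/4) + (7)·(1/4) = 37/4.
The best pure response is 3 with expected payoff 37/4.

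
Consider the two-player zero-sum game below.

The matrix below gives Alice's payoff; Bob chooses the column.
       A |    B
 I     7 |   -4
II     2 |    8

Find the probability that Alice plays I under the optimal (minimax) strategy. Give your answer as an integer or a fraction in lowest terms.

6/17

Row minima are -4 and 2, so Alice's maximin is 2; column maxima are 7 and 8, so Bob's minimax is 7. These differ, so the equilibrium is in mixed strategies.
Let Alice play I with probability p. Bob is indifferent when 7p + 2(1−p) = −4p + 8(1−p), giving p = 6/17.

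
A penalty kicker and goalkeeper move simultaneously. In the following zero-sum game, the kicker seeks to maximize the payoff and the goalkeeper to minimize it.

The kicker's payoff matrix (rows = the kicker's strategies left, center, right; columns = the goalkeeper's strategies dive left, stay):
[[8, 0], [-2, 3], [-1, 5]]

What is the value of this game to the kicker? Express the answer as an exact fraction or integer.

Row center is strictly dominated by row right, so the kicker never plays it.
The remaining 2×2 game on (left, right) × (dive left, stay) has no saddle point. Let the kicker play left with probability p; indifference gives 8p − (1−p) = 5(1−p), so p = 3/7.
Similarly the goalkeeper's optimal q on dive left is 5/14, and the value is 8·(5/14) + (0)·(9/14) = 20/7.

20/7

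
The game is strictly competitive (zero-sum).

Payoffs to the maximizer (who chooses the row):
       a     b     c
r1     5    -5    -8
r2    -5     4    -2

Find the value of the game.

-25/8

Column b is strictly dominated by c for the minimizer (it gives the maximizer more in every row).
The remaining 2×2 game on (r1, r2) × (a, c) has no saddle point. Let the maximizer play r1 with probability p; indifference gives 5p − 5(1−p) = −8p − 2(1−p), so p = 3/16.
Similarly the minimizer's optimal q on a is 3/8, and the value is 5·(3/8) + (-8)·(5/8) = -25/8.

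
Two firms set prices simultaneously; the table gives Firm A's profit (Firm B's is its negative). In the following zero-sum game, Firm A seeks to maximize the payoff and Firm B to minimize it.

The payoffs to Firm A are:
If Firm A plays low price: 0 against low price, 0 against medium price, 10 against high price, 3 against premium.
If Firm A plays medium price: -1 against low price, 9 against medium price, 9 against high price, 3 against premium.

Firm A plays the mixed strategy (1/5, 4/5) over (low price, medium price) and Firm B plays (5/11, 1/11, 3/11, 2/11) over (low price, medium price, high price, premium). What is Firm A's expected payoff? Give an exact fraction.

Against (5/11, 1/11, 3/11, 2/11), each row's expected payoff is low price: 36/11; medium price: 37/11.
Taking the (1/5, 4/5)-weighted average: (1/5)·(36/11) + (4/5)·(37/11) = 184/55.

184/55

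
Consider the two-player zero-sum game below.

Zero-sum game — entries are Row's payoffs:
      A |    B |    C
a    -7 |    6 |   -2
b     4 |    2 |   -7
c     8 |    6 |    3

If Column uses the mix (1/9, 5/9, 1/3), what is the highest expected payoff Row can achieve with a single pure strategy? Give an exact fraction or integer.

47/9

a: (-7)·(1/9) + (6)·(5/9) + (-2)·(1/3) = 17/9.
b: (4)·(1/9) + (2)·(5/9) + (-7)·(1/3) = -7/9.
c: (8)·(1/9) + (6)·(5/9) + (3)·(1/3) = 47/9.
The best pure response is c with expected payoff 47/9.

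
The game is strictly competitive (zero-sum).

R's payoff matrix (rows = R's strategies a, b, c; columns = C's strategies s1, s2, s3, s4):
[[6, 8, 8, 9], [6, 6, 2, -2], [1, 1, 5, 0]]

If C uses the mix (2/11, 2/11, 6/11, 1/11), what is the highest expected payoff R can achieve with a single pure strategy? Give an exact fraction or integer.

85/11

a: (6)·(2/11) + (8)·(2/11) + (8)·(6/11) + (9)·(1/11) = 85/11.
b: (6)·(2/11) + (6)·(2/11) + (2)·(6/11) + (-2)·(1/11) = 34/11.
c: (1)·(2/11) + (1)·(2/11) + (5)·(6/11) + (0)·(1/11) = 34/11.
The best pure response is a with expected payoff 85/11.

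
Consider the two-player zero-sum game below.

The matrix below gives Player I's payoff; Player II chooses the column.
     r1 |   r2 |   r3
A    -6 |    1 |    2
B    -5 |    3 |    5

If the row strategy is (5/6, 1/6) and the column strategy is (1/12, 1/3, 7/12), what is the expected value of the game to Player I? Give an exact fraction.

Against (1/12, 1/3, 7/12), each row's expected payoff is A: 1; B: 7/2.
Taking the (5/6, 1/6)-weighted average: (5/6)·(1) + (1/6)·(7/2) = 17/12.

17/12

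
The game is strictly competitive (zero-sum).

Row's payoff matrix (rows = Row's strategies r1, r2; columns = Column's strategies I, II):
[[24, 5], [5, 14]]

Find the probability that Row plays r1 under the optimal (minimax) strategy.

Row minima are 5 and 5, so Row's maximin is 5; column maxima are 24 and 14, so Column's minimax is 14. These differ, so the equilibrium is in mixed strategies.
Let Row play r1 with probability p. Column is indifferent when 24p + 5(1−p) = 5p + 14(1−p), giving p = 9/28.

9/28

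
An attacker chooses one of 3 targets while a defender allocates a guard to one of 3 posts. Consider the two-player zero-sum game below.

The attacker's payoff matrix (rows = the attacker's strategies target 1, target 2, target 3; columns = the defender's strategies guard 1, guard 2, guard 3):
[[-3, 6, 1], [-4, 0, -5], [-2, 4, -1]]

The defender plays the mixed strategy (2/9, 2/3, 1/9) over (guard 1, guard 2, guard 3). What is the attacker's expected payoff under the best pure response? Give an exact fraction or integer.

31/9

target 1: (-3)·(2/9) + (6)·(2/3) + (1)·(1/9) = 31/9.
target 2: (-4)·(2/9) + (0)·(2/3) + (-5)·(1/9) = -13/9.
target 3: (-2)·(2/9) + (4)·(2/3) + (-1)·(1/9) = 19/9.
The best pure response is target 1 with expected payoff 31/9.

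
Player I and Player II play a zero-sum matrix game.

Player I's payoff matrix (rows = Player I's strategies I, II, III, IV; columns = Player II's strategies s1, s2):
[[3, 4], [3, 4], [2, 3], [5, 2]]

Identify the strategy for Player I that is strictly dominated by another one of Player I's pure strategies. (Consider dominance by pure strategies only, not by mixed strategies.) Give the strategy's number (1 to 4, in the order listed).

3

Compare III with I: 3 > 2, 4 > 3.
So I strictly dominates III for Player I; III is strictly dominated.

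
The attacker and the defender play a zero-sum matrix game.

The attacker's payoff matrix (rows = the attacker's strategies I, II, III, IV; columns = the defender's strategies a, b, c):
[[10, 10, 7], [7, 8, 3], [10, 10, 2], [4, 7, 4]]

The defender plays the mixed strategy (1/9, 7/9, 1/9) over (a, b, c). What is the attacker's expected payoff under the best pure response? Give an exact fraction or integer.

29/3

I: (10)·(1/9) + (10)·(7/9) + (7)·(1/9) = 29/3.
II: (7)·(1/9) + (8)·(7/9) + (3)·(1/9) = 22/3.
III: (10)·(1/9) + (10)·(7/9) + (2)·(1/9) = 82/9.
IV: (4)·(1/9) + (7)·(7/9) + (4)·(1/9) = 19/3.
The best pure response is I with expected payoff 29/3.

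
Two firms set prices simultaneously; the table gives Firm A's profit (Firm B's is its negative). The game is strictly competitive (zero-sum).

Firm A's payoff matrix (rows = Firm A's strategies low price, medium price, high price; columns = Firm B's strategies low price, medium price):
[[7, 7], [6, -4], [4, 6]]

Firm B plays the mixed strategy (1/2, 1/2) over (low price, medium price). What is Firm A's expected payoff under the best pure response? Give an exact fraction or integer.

low price: (7)·(1/2) + (7)·(1/2) = 7.
medium price: (6)·(1/2) + (-4)·(1/2) = 1.
high price: (4)·(1/2) + (6)·(1/2) = 5.
The best pure response is low price with expected payoff 7.

7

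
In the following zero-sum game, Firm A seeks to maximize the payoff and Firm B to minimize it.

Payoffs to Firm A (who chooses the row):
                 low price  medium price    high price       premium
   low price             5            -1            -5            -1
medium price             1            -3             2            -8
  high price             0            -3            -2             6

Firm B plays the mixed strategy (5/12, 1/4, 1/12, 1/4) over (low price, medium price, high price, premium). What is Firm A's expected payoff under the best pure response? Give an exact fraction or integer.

7/6

low price: (5)·(5/12) + (-1)·(1/4) + (-5)·(1/12) + (-1)·(1/4) = 7/6.
medium price: (1)·(5/12) + (-3)·(1/4) + (2)·(1/12) + (-8)·(1/4) = -13/6.
high price: (0)·(5/12) + (-3)·(1/4) + (-2)·(1/12) + (6)·(1/4) = 7/12.
The best pure response is low price with expected payoff 7/6.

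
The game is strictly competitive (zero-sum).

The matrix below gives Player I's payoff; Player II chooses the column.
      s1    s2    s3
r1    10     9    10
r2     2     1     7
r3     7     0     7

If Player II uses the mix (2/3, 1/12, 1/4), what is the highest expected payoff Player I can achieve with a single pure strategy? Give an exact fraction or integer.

119/12

r1: (10)·(2/3) + (9)·(1/12) + (10)·(1/4) = 119/12.
r2: (2)·(2/3) + (1)·(1/12) + (7)·(1/4) = 19/6.
r3: (7)·(2/3) + (0)·(1/12) + (7)·(1/4) = 77/12.
The best pure response is r1 with expected payoff 119/12.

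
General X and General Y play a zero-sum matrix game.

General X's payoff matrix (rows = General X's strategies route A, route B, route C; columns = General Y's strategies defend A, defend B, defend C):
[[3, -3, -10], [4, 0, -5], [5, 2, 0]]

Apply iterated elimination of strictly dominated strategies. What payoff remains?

0

Row route B is strictly dominated by row route C (5>4, 2>0, 0>-5); eliminate route B.
Column defend B is strictly dominated by defend C for General Y (-10<-3, 0<2); eliminate defend B.
Column defend A is strictly dominated by defend C for General Y (-10<3, 0<5); eliminate defend A.
Row route A is strictly dominated by row route C (0>-10); eliminate route A.
Only (route C, defend C) remains, with payoff 0.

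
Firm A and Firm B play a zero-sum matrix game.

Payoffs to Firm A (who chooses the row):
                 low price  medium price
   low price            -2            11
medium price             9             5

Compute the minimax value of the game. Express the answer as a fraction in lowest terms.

Row minima are -2 and 5, so Firm A's maximin is 5; column maxima are 9 and 11, so Firm B's minimax is 9. These differ, so the equilibrium is in mixed strategies.
Let Firm A play low price with probability p. Firm B is indifferent when −2p + 9(1−p) = 11p + 5(1−p), giving p = 4/17.
Let Firm B play low price with probability q. Firm A is indifferent when −2q + 11(1−q) = 9q + 5(1−q), giving q = 6/17.
The value is -2·(6/17) + (11)·(11/17) = 109/17.

109/17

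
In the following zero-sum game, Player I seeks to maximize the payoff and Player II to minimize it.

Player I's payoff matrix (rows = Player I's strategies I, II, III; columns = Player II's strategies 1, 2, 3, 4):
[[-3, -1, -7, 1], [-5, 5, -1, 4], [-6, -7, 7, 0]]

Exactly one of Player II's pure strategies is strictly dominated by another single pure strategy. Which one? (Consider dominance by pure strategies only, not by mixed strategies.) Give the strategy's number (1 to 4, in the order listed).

4

Player II prefers columns that give Player I less. Compare 4 with 1: -3 < 1, -5 < 4, -6 < 0.
So 1 strictly dominates 4 for Player II; 4 is strictly dominated.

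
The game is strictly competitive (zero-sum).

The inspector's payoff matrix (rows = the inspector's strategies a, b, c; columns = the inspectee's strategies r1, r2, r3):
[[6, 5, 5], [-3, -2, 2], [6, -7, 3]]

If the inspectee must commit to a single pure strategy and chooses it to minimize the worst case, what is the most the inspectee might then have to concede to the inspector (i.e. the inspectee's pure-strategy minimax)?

The worst case (largest entry) in each column is r1: 6, r2: 5, r3: 5.
The best (smallest) of these is 5.

5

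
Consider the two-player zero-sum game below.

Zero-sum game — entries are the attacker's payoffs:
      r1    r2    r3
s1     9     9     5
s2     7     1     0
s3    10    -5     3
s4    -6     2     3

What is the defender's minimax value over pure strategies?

5

The worst case (largest entry) in each column is r1: 10, r2: 9, r3: 5.
The best (smallest) of these is 5.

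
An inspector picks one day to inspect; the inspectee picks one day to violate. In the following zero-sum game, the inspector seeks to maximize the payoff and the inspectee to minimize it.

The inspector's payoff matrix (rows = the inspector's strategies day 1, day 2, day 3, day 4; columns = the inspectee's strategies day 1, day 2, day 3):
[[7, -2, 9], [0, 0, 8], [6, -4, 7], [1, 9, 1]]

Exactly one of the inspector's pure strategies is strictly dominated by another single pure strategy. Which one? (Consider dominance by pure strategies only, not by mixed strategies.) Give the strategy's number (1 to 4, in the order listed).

Compare day 3 with day 1: 7 > 6, -2 > -4, 9 > 7.
So day 1 strictly dominates day 3 for the inspector; day 3 is strictly dominated.

3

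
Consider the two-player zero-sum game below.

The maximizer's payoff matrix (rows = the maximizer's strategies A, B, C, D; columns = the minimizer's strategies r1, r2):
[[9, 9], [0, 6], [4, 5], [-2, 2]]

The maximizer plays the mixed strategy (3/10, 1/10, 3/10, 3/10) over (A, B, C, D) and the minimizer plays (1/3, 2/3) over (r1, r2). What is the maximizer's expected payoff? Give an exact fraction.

Against (1/3, 2/3), each row's expected payoff is A: 9; B: 4; C: 14/3; D: 2/3.
Taking the (3/10, 1/10, 3/10, 3/10)-weighted average: (3/10)·(9) + (1/10)·(4) + (3/10)·(14/3) + (3/10)·(2/3) = 47/10.

47/10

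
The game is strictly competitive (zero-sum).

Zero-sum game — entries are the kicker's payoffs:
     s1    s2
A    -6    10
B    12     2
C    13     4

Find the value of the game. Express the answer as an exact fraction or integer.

Row B is strictly dominated by row C, so the kicker never plays it.
The remaining 2×2 game on (A, C) × (s1, s2) has no saddle point. Let the kicker play A with probability p; indifference gives −6p + 13(1−p) = 10p + 4(1−p), so p = 9/25.
Similarly the goalkeeper's optimal q on s1 is 6/25, and the value is -6·(6/25) + (10)·(19/25) = 154/25.

154/25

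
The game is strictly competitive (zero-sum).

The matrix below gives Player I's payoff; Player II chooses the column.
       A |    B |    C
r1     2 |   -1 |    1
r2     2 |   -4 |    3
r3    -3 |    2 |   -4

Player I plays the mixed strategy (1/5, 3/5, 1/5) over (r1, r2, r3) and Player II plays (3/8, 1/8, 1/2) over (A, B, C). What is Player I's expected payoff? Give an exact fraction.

Against (3/8, 1/8, 1/2), each row's expected payoff is r1: 9/8; r2: 7/4; r3: -23/8.
Taking the (1/5, 3/5, 1/5)-weighted average: (1/5)·(9/8) + (3/5)·(7/4) + (1/5)·(-23/8) = 7/10.

7/10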